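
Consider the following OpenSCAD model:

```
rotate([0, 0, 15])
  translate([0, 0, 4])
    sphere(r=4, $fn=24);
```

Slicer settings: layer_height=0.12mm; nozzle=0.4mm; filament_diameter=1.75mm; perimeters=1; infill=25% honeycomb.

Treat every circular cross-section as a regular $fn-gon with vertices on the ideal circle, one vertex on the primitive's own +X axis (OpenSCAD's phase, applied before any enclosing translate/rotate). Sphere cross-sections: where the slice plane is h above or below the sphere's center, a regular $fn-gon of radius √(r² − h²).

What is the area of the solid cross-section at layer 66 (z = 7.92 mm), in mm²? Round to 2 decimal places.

At z = 7.92 mm: the sphere: section is a regular 24-gon, circumradius = √(r²−h²) = √(4²−3.92²) = 0.796 (area = (24/2)·0.796²·sin(360°/24) = 1.97 mm²); (rotated 15° about Z; rotation is an isometry so areas/perimeters/island counts are preserved). Overall, the cross-section is a single solid region. Net area = 1.97 mm².

1.97 mm²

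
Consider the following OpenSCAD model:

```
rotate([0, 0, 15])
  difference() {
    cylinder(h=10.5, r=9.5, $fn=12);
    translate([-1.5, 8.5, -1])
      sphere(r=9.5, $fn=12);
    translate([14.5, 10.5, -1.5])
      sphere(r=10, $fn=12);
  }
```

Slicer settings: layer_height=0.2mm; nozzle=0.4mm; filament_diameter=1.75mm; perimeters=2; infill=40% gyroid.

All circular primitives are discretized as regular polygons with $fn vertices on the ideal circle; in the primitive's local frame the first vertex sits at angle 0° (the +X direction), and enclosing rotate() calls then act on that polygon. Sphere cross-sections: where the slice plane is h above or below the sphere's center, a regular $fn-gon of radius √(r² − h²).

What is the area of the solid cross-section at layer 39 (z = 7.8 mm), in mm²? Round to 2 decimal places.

At z = 7.8 mm: the r=9.5 cylinder gives a regular 12-gon of circumradius 9.5 (constant along its height) (area = (12/2)·9.500²·sin(360°/12) = 270.75 mm²); the r=9.5 sphere at (-1.5, 8.5) contributes a regular 12-gon of circumradius √(9.5²−8.8²) = 3.579 (area = (12/2)·3.579²·sin(360°/12) = 38.43 mm²); the r=10 sphere at (14.5, 10.5) slices to a regular 12-gon of circumradius 3.676 (√(r²−h²) with h=9.3 from center) (area = (12/2)·3.676²·sin(360°/12) = 40.53 mm²); Subtracting the remaining from the first: starting from the r=9.5 cylinder (270.75 mm²), the r=9.5 sphere at (-1.5, 8.5) partially overlaps it — only the 22.31 mm² overlap (of its 38.43 mm²) is removed, clipping the outline; the r=10 sphere at (14.5, 10.5) misses the remaining region (no effect) — area = 248.44 mm²; (rotated 15° about Z; rotation is an isometry so areas/perimeters/island counts are preserved). Overall, the cross-section is a single solid region. Net area = 248.44 mm².

248.44 mm²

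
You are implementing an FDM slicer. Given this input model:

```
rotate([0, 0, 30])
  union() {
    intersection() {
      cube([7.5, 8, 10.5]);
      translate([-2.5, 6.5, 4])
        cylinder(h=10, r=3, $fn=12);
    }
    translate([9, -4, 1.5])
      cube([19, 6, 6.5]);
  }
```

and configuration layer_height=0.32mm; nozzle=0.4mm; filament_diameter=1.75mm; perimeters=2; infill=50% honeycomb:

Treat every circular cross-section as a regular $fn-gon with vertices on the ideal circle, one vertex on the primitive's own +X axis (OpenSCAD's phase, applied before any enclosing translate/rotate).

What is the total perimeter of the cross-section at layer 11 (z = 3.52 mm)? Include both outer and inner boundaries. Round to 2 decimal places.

At z = 3.52 mm: the cube (footprint 7.5×8) is included at this height (perimeter 31.00 mm); the cylinder at (-2.5, 6.5) is absent (z outside [4, 14]); Keeping only the common overlap: at least one operand is absent at this height, so nothing remains; the cube at (9, -4) (footprint 19×6) is included at this height (perimeter 50.00 mm); Combining (union): only the 19×6 cube at (9, -4) is present, so the union is just that shape — boundary = 50.00 mm; (rotated 30° about Z; rotation is an isometry so areas/perimeters/island counts are preserved). Overall, the cross-section is a single solid region. Total boundary length (outer) = 50.00 mm.

50.00 mm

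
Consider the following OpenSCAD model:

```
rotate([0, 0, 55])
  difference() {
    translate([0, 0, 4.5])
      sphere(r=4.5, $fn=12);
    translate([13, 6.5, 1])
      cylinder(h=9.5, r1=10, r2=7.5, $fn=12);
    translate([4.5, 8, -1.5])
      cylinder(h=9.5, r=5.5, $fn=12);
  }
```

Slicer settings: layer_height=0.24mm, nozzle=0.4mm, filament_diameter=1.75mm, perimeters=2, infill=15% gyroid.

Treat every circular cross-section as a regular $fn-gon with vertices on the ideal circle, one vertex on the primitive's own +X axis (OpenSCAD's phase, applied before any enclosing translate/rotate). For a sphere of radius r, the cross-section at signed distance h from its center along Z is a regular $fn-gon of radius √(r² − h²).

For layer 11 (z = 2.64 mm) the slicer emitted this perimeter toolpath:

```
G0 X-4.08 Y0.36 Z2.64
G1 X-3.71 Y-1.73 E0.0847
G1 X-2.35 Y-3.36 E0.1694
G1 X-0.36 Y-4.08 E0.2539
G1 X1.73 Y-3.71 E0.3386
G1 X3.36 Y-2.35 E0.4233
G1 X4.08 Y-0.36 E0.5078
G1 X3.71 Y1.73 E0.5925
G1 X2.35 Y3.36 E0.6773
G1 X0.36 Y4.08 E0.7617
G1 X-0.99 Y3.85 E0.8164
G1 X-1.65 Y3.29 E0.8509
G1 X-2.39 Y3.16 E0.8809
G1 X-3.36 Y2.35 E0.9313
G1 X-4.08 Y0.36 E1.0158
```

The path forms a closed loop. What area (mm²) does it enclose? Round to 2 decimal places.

Apply the shoelace formula to the sequence of (X, Y) vertices; enclosed area = 50.03 mm².

50.03 mm²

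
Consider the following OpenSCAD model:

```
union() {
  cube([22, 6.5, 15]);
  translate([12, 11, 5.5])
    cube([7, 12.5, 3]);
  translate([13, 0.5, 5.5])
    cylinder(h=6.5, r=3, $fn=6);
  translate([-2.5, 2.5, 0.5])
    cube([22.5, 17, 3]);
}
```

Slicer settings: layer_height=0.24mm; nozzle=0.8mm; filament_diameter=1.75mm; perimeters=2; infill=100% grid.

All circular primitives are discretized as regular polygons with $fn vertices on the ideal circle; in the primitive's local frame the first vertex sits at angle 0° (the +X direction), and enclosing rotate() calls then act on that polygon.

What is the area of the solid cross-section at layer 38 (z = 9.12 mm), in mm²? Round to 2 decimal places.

At z = 9.12 mm: the cube is present — its section is the full 22×6.5 rectangle (area 143.00 mm²); the cube at (12, 11) is not intersected at this z (z outside [5.5, 8.5]); the cylinder at (13, 0.5): section is a regular 6-gon, circumradius r=3 (area = (6/2)·3.000²·sin(360°/6) = 23.38 mm²); the cube at (-2.5, 2.5) is not intersected at this z (z outside [0.5, 3.5]); Taking the union: the regions partially overlap — summed areas 166.38 mm² minus the doubly-counted overlap 14.55 mm² gives 151.84 mm² — area = 151.84 mm². Overall, the cross-section is a single solid region. Net area = 151.84 mm².

151.84 mm²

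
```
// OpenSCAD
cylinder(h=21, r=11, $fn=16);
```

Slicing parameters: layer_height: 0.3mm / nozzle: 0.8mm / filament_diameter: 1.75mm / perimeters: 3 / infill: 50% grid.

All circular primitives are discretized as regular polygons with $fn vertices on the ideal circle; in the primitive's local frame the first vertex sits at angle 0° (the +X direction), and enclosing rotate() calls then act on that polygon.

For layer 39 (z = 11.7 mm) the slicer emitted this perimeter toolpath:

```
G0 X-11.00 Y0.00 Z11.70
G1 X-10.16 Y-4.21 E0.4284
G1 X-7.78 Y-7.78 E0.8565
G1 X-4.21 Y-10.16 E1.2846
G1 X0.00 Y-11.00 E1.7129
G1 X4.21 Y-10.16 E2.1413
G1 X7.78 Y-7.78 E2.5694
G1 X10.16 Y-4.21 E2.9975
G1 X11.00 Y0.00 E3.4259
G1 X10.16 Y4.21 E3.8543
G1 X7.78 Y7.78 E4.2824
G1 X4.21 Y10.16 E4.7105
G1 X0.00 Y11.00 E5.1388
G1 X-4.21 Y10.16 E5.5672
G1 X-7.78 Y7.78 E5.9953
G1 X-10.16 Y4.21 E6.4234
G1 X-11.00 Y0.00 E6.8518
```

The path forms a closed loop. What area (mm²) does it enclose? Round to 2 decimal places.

Apply the shoelace formula to the sequence of (X, Y) vertices; enclosed area = 370.40 mm².

370.40 mm²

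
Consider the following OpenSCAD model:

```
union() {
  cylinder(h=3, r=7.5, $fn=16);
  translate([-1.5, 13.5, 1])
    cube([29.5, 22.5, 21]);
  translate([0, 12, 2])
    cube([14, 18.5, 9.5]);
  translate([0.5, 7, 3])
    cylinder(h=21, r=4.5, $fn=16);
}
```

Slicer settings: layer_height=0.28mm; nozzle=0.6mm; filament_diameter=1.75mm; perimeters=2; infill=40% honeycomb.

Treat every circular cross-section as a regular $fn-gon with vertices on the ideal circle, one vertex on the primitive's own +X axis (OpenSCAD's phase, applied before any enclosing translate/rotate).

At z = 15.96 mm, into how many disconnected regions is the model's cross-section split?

2

At z = 15.96 mm: the cylinder is not intersected at this z (z outside [0, 3]); the cube at (-1.5, 13.5) is present — its section is the full 29.5×22.5 rectangle; the cube at (0, 12) is absent (z outside [2, 11.5]); the r=4.5 cylinder at (0.5, 7) contributes a regular 16-gon of circumradius 4.5; Taking the union: the 2 present regions are separate (no shared area or edge), so areas and boundary lengths simply add and each stays a separate island — 2 connected regions. The result has 2 disconnected regions.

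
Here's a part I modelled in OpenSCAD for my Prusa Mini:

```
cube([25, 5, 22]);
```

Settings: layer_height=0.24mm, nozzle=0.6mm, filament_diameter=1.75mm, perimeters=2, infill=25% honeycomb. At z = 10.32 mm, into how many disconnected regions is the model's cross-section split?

At z = 10.32 mm: the 25×5 cube contributes its full rectangle. The result has 1 disconnected region.

1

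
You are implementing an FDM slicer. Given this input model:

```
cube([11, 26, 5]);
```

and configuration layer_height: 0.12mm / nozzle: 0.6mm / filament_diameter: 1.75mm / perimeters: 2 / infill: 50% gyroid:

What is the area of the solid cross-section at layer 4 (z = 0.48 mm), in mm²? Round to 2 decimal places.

286.00 mm²

At z = 0.48 mm: the cube is present — its section is the full 11×26 rectangle (area 286.00 mm²). Overall, the cross-section is a single solid region. Net area = 286.00 mm².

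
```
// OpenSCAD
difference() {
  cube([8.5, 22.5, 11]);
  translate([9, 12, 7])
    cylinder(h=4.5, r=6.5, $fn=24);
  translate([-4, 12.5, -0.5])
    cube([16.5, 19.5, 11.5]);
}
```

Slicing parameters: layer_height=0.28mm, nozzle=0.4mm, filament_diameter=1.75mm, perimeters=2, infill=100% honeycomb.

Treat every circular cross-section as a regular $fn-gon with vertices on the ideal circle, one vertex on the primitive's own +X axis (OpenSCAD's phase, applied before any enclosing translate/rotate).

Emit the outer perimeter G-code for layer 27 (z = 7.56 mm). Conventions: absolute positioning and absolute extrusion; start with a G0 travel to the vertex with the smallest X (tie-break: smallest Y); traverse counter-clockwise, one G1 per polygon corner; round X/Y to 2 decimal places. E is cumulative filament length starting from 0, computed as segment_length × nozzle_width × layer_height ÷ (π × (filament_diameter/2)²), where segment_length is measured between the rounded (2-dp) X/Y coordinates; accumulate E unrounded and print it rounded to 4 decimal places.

G0 X0.00 Y0.00 Z7.56
G1 X8.50 Y0.00 E0.3958
G1 X8.50 Y5.57 E0.6552
G1 X7.32 Y5.72 E0.7105
G1 X5.75 Y6.37 E0.7897
G1 X4.40 Y7.40 E0.8687
G1 X3.37 Y8.75 E0.9478
G1 X2.72 Y10.32 E1.0269
G1 X2.50 Y12.00 E1.1058
G1 X2.57 Y12.50 E1.1293
G1 X0.00 Y12.50 E1.2490
G1 X0.00 Y0.00 E1.8311

At z = 7.56 mm: the 8.5×22.5 cube contributes its full rectangle; the r=6.5 cylinder at (9, 12) gives a regular 24-gon of circumradius 6.5 (constant along its height); the 16.5×19.5 cube at (-4, 12.5) contributes its full rectangle; Taking the first minus the rest: starting from the 8.5×22.5 cube, the r=6.5 cylinder at (9, 12) partially overlaps it — only the 59.14 mm² overlap (of its 131.22 mm²) is removed, clipping the outline; the 16.5×19.5 cube at (-4, 12.5) partially overlaps it — only the 58.41 mm² overlap (of its 321.75 mm²) is removed, clipping the outline — 1 connected region. The outline is a single polygon with 11 vertices. Extrusion per mm of travel: 0.4 × 0.28 / (π × 0.875²) = 0.046564. Accumulating E over each segment gives final E = 1.8311.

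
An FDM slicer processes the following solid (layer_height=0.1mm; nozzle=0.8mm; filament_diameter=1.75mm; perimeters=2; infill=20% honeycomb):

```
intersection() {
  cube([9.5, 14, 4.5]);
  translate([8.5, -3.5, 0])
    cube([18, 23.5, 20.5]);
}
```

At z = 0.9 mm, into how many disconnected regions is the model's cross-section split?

At z = 0.9 mm: the 9.5×14 cube contributes its full rectangle; the cube at (8.5, -3.5) (footprint 18×23.5) is included at this height; Keeping only the common overlap: the 18×23.5 cube at (8.5, -3.5) partially overlaps the 9.5×14 cube; clipping to the common part keeps 14.00 mm² — 1 connected region. The result has 1 disconnected region.

1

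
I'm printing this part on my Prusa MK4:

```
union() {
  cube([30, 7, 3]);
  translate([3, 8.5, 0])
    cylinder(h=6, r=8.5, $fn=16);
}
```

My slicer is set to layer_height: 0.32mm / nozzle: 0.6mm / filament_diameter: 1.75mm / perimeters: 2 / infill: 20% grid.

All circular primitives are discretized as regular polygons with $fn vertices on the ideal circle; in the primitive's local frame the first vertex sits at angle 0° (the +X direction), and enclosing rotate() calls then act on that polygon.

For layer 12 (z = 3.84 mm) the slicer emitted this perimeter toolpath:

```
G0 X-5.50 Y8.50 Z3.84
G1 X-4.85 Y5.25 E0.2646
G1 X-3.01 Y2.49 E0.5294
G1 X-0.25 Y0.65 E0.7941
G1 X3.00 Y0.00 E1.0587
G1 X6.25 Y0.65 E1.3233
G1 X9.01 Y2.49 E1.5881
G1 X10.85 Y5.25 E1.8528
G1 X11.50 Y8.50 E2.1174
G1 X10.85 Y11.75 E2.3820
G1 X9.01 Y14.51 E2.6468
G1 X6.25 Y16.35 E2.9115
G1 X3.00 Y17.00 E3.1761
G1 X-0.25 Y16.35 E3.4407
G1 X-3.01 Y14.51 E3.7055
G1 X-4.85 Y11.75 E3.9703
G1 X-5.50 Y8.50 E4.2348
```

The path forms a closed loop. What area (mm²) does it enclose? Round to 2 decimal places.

221.08 mm²

Apply the shoelace formula to the sequence of (X, Y) vertices; enclosed area = 221.08 mm².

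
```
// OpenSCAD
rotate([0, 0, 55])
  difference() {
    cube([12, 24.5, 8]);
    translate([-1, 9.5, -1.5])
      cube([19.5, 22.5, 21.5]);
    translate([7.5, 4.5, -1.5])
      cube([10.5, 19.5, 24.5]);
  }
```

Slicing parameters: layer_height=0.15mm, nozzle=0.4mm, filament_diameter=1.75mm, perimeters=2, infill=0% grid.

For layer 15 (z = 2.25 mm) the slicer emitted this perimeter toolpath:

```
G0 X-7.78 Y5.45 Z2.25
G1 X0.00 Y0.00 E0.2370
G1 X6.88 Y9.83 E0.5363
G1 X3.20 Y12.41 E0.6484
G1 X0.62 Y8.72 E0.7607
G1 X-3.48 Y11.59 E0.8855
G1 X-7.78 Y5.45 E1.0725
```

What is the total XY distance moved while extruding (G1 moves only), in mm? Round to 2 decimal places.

Sum the Euclidean lengths of each G1 segment: total = 42.99 mm.

42.99 mm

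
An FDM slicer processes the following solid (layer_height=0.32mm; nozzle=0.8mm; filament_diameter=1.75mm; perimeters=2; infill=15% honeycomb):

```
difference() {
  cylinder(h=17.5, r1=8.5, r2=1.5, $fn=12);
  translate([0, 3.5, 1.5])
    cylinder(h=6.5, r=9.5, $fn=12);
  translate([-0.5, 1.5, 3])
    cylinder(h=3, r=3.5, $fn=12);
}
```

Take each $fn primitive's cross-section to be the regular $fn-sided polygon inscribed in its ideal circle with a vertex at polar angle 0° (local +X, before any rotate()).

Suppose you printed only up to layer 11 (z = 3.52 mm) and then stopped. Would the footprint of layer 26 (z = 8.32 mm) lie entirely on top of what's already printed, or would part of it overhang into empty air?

part overhangs

Compare the two slices. At z = 3.52: the cone (r1=8.5→r2=1.5) has section circumradius 7.092 here — a regular 12-gon (area = (12/2)·7.092²·sin(360°/12) = 150.89 mm²); the r=9.5 cylinder at (0, 3.5) contributes a regular 12-gon of circumradius 9.5 (area = (12/2)·9.500²·sin(360°/12) = 270.75 mm²); the r=3.5 cylinder at (-0.5, 1.5) contributes a regular 12-gon of circumradius 3.5 (area = (12/2)·3.500²·sin(360°/12) = 36.75 mm²); After the difference (first − rest): starting from the cone (150.89 mm²), the r=9.5 cylinder at (0, 3.5) partially overlaps it — only the 140.97 mm² overlap (of its 270.75 mm²) is removed, clipping the outline; the r=3.5 cylinder at (-0.5, 1.5) misses the remaining region (no effect) — area = 9.92 mm². At z = 8.32: the cone (r1=8.5→r2=1.5) has section circumradius 5.172 here — a regular 12-gon (area = (12/2)·5.172²·sin(360°/12) = 80.25 mm²); the cylinder at (0, 3.5) does not reach this height (z outside [1.5, 8]); the cylinder at (-0.5, 1.5) does not reach this height (z outside [3, 6]); Subtracting the remaining from the first: none of the subtracted shapes is present at this height, so the cone is unchanged — area = 80.25 mm². Checking containment: at z = 8.32 the cross-section extends beyond the z = 3.52 cross-section by about 80.25 mm².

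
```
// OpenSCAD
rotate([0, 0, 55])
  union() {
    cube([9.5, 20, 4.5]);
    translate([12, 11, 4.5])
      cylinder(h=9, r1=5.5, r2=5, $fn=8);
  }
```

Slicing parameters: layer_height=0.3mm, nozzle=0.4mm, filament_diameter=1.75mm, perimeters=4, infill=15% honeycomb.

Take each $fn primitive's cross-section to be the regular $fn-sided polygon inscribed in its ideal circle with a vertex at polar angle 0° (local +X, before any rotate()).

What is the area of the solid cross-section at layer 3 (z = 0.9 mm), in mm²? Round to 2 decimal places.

At z = 0.9 mm: the cube (footprint 9.5×20) is included at this height (area 190.00 mm²); the cone at (12, 11) does not reach this height (z outside [4.5, 13.5]); Taking the union: only the 9.5×20 cube is present, so the union is just that shape — area = 190.00 mm²; (whole slice rotated 55° about Z — lengths, areas and connectivity unchanged). Overall, the cross-section is a single solid region. Net area = 190.00 mm².

190.00 mm²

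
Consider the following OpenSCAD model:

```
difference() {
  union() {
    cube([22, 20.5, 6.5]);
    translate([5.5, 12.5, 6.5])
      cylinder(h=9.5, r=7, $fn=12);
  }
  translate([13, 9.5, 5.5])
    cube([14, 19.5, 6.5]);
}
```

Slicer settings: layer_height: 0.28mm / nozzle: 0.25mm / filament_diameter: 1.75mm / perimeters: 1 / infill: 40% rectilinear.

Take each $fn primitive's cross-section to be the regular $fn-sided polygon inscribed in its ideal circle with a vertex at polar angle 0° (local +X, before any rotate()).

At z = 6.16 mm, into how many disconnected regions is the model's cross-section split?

1

At z = 6.16 mm: the cube (footprint 22×20.5) is included at this height; the cylinder at (5.5, 12.5) is absent (z outside [6.5, 16]); Taking the union: only the 22×20.5 cube is present, so the union is just that shape — 1 connected region; the 14×19.5 cube at (13, 9.5) contributes its full rectangle; After the difference (first − rest): starting from that combined region, the 14×19.5 cube at (13, 9.5) partially overlaps it — only the 99.00 mm² overlap (of its 273.00 mm²) is removed, clipping the outline — 1 connected region. The result has 1 disconnected region.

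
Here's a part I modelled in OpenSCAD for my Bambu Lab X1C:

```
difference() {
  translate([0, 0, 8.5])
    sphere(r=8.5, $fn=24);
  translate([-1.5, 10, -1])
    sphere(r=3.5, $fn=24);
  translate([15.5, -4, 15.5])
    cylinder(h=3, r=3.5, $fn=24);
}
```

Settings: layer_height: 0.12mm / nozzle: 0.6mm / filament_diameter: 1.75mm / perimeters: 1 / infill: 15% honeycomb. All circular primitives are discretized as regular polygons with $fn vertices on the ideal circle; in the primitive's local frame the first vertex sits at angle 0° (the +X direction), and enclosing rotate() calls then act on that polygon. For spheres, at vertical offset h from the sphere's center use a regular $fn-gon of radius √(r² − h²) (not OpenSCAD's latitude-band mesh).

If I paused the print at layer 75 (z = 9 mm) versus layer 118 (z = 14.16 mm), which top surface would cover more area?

Layer 75 (z = 9): the r=8.5 sphere slices to a regular 24-gon of circumradius 8.485 (√(r²−h²) with h=0.5 from center) (area = (24/2)·8.485²·sin(360°/24) = 223.62 mm²); the sphere at (-1.5, 10) is absent (|z−center|=10.000 > r=3.5); the cylinder at (15.5, -4) does not reach this height (z outside [15.5, 18.5]); Subtracting the remaining from the first: none of the subtracted shapes is present at this height, so the r=8.5 sphere is unchanged — area = 223.62 mm². So its area = 223.62 mm². Layer 118 (z = 14.16): the r=8.5 sphere slices to a regular 24-gon of circumradius 6.341 (√(r²−h²) with h=5.66 from center) (area = (24/2)·6.341²·sin(360°/24) = 124.90 mm²); the sphere at (-1.5, 10) is absent (|z−center|=15.160 > r=3.5); the cylinder at (15.5, -4) is not intersected at this z (z outside [15.5, 18.5]); After the difference (first − rest): none of the subtracted shapes is present at this height, so the r=8.5 sphere is unchanged — area = 124.90 mm². So its area = 124.90 mm². Layer 75 is larger (223.62 vs 124.90 mm²).

layer 75 (z = 9 mm)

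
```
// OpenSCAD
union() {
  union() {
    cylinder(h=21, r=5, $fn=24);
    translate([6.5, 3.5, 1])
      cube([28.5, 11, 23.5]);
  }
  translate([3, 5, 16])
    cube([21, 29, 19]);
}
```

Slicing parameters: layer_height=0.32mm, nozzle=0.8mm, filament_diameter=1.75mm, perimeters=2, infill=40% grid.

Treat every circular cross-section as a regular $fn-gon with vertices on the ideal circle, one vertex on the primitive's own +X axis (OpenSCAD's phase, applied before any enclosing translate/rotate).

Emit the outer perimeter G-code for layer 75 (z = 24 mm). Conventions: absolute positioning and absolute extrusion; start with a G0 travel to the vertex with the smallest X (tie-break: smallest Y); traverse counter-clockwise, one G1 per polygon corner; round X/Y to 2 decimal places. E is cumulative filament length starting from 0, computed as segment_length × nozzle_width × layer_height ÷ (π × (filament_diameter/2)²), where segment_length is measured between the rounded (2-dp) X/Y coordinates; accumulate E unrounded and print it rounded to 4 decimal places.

G0 X3.00 Y5.00 Z24.00
G1 X6.50 Y5.00 E0.3725
G1 X6.50 Y3.50 E0.5322
G1 X35.00 Y3.50 E3.5655
G1 X35.00 Y14.50 E4.7362
G1 X24.00 Y14.50 E5.9070
G1 X24.00 Y34.00 E7.9824
G1 X3.00 Y34.00 E10.2175
G1 X3.00 Y5.00 E13.3041

At z = 24 mm: the cylinder is not intersected at this z (z outside [0, 21]); the cube at (6.5, 3.5) (footprint 28.5×11) is included at this height; Merging all regions: only the 28.5×11 cube at (6.5, 3.5) is present, so the union is just that shape — 1 connected region; the 21×29 cube at (3, 5) contributes its full rectangle; Taking the union: the regions partially overlap (shared area 166.25 mm²), so overlapping operands fuse into one piece — 1 connected region. The outline is a single polygon with 8 vertices. Extrusion per mm of travel: 0.8 × 0.32 / (π × 0.875²) = 0.106432. Accumulating E over each segment gives final E = 13.3041.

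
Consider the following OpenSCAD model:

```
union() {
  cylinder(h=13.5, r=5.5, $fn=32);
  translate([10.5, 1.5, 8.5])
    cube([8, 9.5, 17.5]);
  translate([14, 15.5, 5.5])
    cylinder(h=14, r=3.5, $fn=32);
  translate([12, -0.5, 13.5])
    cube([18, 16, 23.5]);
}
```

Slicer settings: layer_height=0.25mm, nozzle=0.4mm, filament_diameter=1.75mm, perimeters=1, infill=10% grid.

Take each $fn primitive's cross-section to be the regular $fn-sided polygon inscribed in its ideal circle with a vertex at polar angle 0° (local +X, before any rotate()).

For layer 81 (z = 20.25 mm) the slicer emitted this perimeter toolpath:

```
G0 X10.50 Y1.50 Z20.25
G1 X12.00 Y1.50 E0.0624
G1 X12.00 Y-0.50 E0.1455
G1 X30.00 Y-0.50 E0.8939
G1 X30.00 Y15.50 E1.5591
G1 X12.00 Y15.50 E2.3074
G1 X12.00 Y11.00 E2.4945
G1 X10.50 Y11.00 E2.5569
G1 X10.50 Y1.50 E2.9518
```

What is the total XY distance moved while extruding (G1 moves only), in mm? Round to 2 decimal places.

71.00 mm

Sum the Euclidean lengths of each G1 segment: total = 71.00 mm.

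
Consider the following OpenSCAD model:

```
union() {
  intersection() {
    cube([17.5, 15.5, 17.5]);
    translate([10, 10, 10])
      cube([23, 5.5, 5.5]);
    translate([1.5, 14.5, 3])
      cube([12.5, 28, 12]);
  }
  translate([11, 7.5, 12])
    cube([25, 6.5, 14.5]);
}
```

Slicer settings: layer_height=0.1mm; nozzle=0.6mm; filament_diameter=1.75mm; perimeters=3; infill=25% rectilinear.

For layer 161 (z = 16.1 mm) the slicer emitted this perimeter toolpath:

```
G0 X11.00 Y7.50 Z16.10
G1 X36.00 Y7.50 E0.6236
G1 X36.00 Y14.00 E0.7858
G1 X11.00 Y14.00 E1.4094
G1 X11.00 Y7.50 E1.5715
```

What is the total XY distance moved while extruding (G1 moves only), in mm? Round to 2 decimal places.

63.00 mm

Sum the Euclidean lengths of each G1 segment: total = 63.00 mm.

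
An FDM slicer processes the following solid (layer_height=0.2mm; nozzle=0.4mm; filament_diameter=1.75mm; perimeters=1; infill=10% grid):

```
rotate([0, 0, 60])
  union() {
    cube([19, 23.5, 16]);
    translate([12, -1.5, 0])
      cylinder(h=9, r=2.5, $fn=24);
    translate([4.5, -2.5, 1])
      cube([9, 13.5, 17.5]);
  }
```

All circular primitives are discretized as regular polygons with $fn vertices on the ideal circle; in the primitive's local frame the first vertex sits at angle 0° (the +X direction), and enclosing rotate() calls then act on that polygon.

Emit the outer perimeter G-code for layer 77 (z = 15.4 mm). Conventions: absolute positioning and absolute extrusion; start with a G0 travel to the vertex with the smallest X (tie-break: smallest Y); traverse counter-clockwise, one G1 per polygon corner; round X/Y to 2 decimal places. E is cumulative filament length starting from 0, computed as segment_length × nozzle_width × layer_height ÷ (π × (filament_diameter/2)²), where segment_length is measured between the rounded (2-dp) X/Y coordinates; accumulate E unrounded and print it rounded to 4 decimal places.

G0 X-20.35 Y11.75 Z15.40
G1 X0.00 Y0.00 E0.7816
G1 X2.25 Y3.90 E0.9313
G1 X4.42 Y2.65 E1.0146
G1 X8.92 Y10.44 E1.3138
G1 X6.75 Y11.69 E1.3971
G1 X9.50 Y16.45 E1.5800
G1 X-10.85 Y28.20 E2.3615
G1 X-20.35 Y11.75 E2.9933

At z = 15.4 mm: the 19×23.5 cube contributes its full rectangle; the cylinder at (12, -1.5) is not intersected at this z (z outside [0, 9]); the 9×13.5 cube at (4.5, -2.5) contributes its full rectangle; Merging all regions: the regions partially overlap (shared area 99.00 mm²), so overlapping operands fuse into one piece — 1 connected region; (whole slice rotated 60° about Z — lengths, areas and connectivity unchanged). The outline is a single polygon with 8 vertices. Extrusion per mm of travel: 0.4 × 0.2 / (π × 0.875²) = 0.033260. Accumulating E over each segment gives final E = 2.9933.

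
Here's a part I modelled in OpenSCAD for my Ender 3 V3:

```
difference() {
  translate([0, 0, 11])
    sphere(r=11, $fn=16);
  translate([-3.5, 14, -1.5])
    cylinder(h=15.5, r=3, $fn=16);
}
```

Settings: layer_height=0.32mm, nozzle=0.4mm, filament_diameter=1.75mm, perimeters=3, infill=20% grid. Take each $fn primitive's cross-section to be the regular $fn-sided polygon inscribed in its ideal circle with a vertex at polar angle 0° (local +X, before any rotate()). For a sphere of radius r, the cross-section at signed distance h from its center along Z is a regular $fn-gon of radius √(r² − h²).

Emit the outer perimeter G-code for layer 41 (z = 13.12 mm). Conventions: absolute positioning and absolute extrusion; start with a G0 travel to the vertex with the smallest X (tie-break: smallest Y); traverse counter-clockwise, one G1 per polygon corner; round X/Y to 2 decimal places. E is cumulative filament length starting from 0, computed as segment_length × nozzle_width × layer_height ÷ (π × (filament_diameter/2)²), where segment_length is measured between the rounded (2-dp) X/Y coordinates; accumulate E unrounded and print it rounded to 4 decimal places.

At z = 13.12 mm: the r=11 sphere contributes a regular 16-gon of circumradius √(11²−2.12²) = 10.794; the r=3 cylinder at (-3.5, 14) gives a regular 16-gon of circumradius 3 (constant along its height); Subtracting the remaining from the first: starting from the r=11 sphere, the r=3 cylinder at (-3.5, 14) misses the remaining region (no effect) — 1 connected region. The outline is a single polygon with 16 vertices. Extrusion per mm of travel: 0.4 × 0.32 / (π × 0.875²) = 0.053216. Accumulating E over each segment gives final E = 3.5850.

G0 X-10.79 Y0.00 Z13.12
G1 X-9.97 Y-4.13 E0.2241
G1 X-7.63 Y-7.63 E0.4481
G1 X-4.13 Y-9.97 E0.6722
G1 X0.00 Y-10.79 E0.8962
G1 X4.13 Y-9.97 E1.1203
G1 X7.63 Y-7.63 E1.3444
G1 X9.97 Y-4.13 E1.5684
G1 X10.79 Y0.00 E1.7925
G1 X9.97 Y4.13 E2.0166
G1 X7.63 Y7.63 E2.2406
G1 X4.13 Y9.97 E2.4647
G1 X0.00 Y10.79 E2.6887
G1 X-4.13 Y9.97 E2.9128
G1 X-7.63 Y7.63 E3.1369
G1 X-9.97 Y4.13 E3.3609
G1 X-10.79 Y0.00 E3.5850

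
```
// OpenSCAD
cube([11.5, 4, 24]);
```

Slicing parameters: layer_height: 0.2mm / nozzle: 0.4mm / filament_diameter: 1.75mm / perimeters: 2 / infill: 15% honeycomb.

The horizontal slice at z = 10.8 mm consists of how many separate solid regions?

1

At z = 10.8 mm: the cube is present — its section is the full 11.5×4 rectangle. The result has 1 disconnected region.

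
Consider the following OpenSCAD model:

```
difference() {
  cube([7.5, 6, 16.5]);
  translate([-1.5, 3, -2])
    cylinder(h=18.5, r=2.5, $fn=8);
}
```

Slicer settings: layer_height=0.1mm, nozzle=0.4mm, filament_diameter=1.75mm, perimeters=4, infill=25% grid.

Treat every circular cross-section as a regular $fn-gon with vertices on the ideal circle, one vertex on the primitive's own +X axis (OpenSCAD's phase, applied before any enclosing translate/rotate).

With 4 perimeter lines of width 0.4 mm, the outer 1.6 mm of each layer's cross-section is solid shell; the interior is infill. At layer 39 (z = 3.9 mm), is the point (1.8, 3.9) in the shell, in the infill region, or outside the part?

shell

At z = 3.9 mm: the 7.5×6 cube contributes its full rectangle; the cylinder at (-1.5, 3): section is a regular 8-gon, circumradius r=2.5; Subtracting the remaining from the first: starting from the 7.5×6 cube, the r=2.5 cylinder at (-1.5, 3) partially overlaps it — only the 2.27 mm² overlap (of its 17.68 mm²) is removed, clipping the outline — 1 connected region. Overall, the cross-section is a single solid region. The nearest boundary edge runs (1.00, 3.00)→(0.27, 4.77); distance from the point to it = 1.08 mm. The point is inside the cross-section, 1.08 mm from the nearest boundary — within the 1.6 mm shell band (4 × 0.4).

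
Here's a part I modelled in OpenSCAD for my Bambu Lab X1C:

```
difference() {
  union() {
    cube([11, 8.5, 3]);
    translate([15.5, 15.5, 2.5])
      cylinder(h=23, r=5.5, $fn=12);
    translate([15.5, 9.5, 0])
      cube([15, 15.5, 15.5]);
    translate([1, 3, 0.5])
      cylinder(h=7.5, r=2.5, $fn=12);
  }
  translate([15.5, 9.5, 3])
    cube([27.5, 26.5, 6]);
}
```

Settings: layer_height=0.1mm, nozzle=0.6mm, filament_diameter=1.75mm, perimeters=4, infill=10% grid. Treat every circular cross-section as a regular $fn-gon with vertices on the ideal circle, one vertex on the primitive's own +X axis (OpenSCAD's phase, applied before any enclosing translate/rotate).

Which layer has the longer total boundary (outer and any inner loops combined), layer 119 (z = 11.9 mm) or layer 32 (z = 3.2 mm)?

Layer 119 (z = 11.9): the cube does not reach this height (z outside [0, 3]); the r=5.5 cylinder at (15.5, 15.5) contributes a regular 12-gon of circumradius 5.5 (perimeter = 2·12·5.500·sin(180°/12) = 34.16 mm); the 15×15.5 cube at (15.5, 9.5) contributes its full rectangle (perimeter 61.00 mm); the cylinder at (1, 3) does not reach this height (z outside [0.5, 8]); Combining (union): the regions partially overlap (shared area 45.38 mm²), so the edge portions inside another operand are dropped and the merged outline is re-measured after clipping — boundary = 67.08 mm; the cube at (15.5, 9.5) is absent (z outside [3, 9]); Subtracting the remaining from the first: none of the subtracted shapes is present at this height, so that combined region is unchanged — boundary = 67.08 mm. So its perimeter = 67.08 mm. Layer 32 (z = 3.2): the cube does not reach this height (z outside [0, 3]); the r=5.5 cylinder at (15.5, 15.5) gives a regular 12-gon of circumradius 5.5 (constant along its height) (perimeter = 2·12·5.500·sin(180°/12) = 34.16 mm); the cube at (15.5, 9.5) (footprint 15×15.5) is included at this height (perimeter 61.00 mm); the r=2.5 cylinder at (1, 3) contributes a regular 12-gon of circumradius 2.5 (perimeter = 2·12·2.500·sin(180°/12) = 15.53 mm); Taking the union: the regions partially overlap (shared area 45.38 mm²), so the edge portions inside another operand are dropped and the merged outline is re-measured after clipping — boundary = 82.61 mm; the cube at (15.5, 9.5) is present — its section is the full 27.5×26.5 rectangle (perimeter 108.00 mm); After the difference (first − rest): starting from the result so far, the 27.5×26.5 cube at (15.5, 9.5) partially overlaps it — only the 232.50 mm² overlap (of its 728.75 mm²) is removed, clipping the outline — boundary = 43.61 mm. So its perimeter = 43.61 mm. Layer 119 is larger (67.08 vs 43.61 mm).

layer 119 (z = 11.9 mm)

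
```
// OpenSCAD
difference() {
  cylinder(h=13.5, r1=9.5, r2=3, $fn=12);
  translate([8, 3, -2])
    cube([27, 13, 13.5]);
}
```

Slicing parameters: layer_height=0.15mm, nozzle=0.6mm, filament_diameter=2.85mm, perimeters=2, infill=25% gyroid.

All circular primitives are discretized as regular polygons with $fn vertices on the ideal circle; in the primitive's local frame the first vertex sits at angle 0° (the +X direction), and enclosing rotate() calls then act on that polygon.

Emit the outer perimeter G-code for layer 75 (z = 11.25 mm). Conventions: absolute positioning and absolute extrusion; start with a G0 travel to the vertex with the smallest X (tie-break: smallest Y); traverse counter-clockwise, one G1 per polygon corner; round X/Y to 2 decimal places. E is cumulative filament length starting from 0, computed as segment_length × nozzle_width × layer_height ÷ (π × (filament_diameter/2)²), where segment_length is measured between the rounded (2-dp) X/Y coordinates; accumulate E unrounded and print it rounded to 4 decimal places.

At z = 11.25 mm: the cone (r1=9.5→r2=3) has section circumradius 4.083 here — a regular 12-gon; the cube at (8, 3) is present — its section is the full 27×13 rectangle; Taking the first minus the rest: starting from the cone, the 27×13 cube at (8, 3) misses the remaining region (no effect) — 1 connected region. The outline is a single polygon with 12 vertices. Extrusion per mm of travel: 0.6 × 0.15 / (π × 1.425²) = 0.014108. Accumulating E over each segment gives final E = 0.3579.

G0 X-4.08 Y0.00 Z11.25
G1 X-3.54 Y-2.04 E0.0298
G1 X-2.04 Y-3.54 E0.0597
G1 X0.00 Y-4.08 E0.0895
G1 X2.04 Y-3.54 E0.1192
G1 X3.54 Y-2.04 E0.1492
G1 X4.08 Y0.00 E0.1789
G1 X3.54 Y2.04 E0.2087
G1 X2.04 Y3.54 E0.2386
G1 X0.00 Y4.08 E0.2684
G1 X-2.04 Y3.54 E0.2982
G1 X-3.54 Y2.04 E0.3281
G1 X-4.08 Y0.00 E0.3579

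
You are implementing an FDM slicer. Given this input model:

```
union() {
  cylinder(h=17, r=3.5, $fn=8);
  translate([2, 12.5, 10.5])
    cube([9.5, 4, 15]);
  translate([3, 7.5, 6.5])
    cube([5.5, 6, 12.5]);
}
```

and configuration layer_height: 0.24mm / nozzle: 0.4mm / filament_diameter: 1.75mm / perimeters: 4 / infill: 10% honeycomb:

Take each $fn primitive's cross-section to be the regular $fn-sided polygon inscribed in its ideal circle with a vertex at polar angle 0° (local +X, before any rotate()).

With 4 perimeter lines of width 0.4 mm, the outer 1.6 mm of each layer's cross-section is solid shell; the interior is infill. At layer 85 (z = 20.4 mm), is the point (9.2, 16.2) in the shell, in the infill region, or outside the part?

shell

At z = 20.4 mm: the cylinder is not intersected at this z (z outside [0, 17]); the cube at (2, 12.5) (footprint 9.5×4) is included at this height; the cube at (3, 7.5) is absent (z outside [6.5, 19]); Merging all regions: only the 9.5×4 cube at (2, 12.5) is present, so the union is just that shape — 1 connected region. Overall, the cross-section is a single solid region. The nearest boundary edge runs (11.50, 16.50)→(2.00, 16.50); distance from the point to it = 0.30 mm. The point is inside the cross-section, 0.30 mm from the nearest boundary — within the 1.6 mm shell band (4 × 0.4).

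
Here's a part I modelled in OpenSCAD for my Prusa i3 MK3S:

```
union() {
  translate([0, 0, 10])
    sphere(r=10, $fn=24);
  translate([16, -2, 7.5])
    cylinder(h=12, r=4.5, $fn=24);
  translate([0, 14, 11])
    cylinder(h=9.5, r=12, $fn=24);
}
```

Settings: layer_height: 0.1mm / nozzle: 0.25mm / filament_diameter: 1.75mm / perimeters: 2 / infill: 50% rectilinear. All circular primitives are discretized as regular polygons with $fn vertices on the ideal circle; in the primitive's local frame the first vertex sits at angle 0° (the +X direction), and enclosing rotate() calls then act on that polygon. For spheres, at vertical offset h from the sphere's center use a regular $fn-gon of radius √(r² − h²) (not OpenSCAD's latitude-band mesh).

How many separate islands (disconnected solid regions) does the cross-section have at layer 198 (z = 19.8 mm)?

2

At z = 19.8 mm: the r=10 sphere contributes a regular 24-gon of circumradius √(10²−9.8²) = 1.990; the cylinder at (16, -2) is not intersected at this z (z outside [7.5, 19.5]); the r=12 cylinder at (0, 14) gives a regular 24-gon of circumradius 12 (constant along its height); Combining (union): the 2 present regions are separate (no shared area or edge), so areas and boundary lengths simply add and each stays a separate island — 2 connected regions. Overall, the cross-section has 2 separate islands. Island count = 2.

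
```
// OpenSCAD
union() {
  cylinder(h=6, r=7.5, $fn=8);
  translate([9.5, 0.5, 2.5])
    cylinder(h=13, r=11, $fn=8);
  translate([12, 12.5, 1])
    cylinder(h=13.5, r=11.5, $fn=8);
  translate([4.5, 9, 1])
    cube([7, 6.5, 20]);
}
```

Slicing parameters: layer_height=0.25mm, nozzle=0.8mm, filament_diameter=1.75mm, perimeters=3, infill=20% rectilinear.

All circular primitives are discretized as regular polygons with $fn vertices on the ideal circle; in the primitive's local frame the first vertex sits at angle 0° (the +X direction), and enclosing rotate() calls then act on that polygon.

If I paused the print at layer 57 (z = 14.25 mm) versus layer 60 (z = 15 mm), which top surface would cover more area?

Layer 57 (z = 14.25): the cylinder is not intersected at this z (z outside [0, 6]); the cylinder at (9.5, 0.5): section is a regular 8-gon, circumradius r=11 (area = (8/2)·11.000²·sin(360°/8) = 342.24 mm²); the r=11.5 cylinder at (12, 12.5) contributes a regular 8-gon of circumradius 11.5 (area = (8/2)·11.500²·sin(360°/8) = 374.06 mm²); the cube at (4.5, 9) is present — its section is the full 7×6.5 rectangle (area 45.50 mm²); Merging all regions: the regions partially overlap — summed areas 761.80 mm² minus the doubly-counted overlap 156.40 mm² gives 605.40 mm² — area = 605.40 mm². So its area = 605.40 mm². Layer 60 (z = 15): the cylinder does not reach this height (z outside [0, 6]); the r=11 cylinder at (9.5, 0.5) gives a regular 8-gon of circumradius 11 (constant along its height) (area = (8/2)·11.000²·sin(360°/8) = 342.24 mm²); the cylinder at (12, 12.5) is not intersected at this z (z outside [1, 14.5]); the 7×6.5 cube at (4.5, 9) contributes its full rectangle (area 45.50 mm²); Merging all regions: the regions partially overlap — summed areas 387.74 mm² minus the doubly-counted overlap 11.49 mm² gives 376.25 mm² — area = 376.25 mm². So its area = 376.25 mm². Layer 57 is larger (605.40 vs 376.25 mm²).

layer 57 (z = 14.25 mm)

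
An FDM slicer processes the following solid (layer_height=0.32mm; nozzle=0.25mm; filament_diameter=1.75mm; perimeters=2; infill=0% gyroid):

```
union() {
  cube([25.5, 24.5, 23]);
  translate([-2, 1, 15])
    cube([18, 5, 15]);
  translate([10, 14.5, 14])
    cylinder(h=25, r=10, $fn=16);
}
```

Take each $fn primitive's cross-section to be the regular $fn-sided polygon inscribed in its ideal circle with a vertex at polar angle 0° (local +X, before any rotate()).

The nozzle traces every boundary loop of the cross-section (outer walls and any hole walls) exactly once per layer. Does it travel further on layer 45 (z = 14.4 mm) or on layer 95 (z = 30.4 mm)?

Layer 45 (z = 14.4): the 25.5×24.5 cube contributes its full rectangle (perimeter 100.00 mm); the cube at (-2, 1) is not intersected at this z (z outside [15, 30]); the r=10 cylinder at (10, 14.5) contributes a regular 16-gon of circumradius 10 (perimeter = 2·16·10.000·sin(180°/16) = 62.43 mm); Combining (union): the r=10 cylinder at (10, 14.5) lies entirely inside the 25.5×24.5 cube, so the union is just the 25.5×24.5 cube — boundary = 100.00 mm. So its perimeter = 100.00 mm. Layer 95 (z = 30.4): the cube is absent (z outside [0, 23]); the cube at (-2, 1) is absent (z outside [15, 30]); the r=10 cylinder at (10, 14.5) gives a regular 16-gon of circumradius 10 (constant along its height) (perimeter = 2·16·10.000·sin(180°/16) = 62.43 mm); Combining (union): only the r=10 cylinder at (10, 14.5) is present, so the union is just that shape — boundary = 62.43 mm. So its perimeter = 62.43 mm. Layer 45 is larger (100.00 vs 62.43 mm).

layer 45 (z = 14.4 mm)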